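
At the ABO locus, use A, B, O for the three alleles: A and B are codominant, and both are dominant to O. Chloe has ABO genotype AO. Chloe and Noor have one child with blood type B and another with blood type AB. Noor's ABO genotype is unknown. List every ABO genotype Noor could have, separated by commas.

AB, BB, BO

For each candidate genotype of Noor, check whether crossing it with AO can produce every observed child phenotype.
  AA → possible child types {A} ✗
  AB → possible child types {A, B, AB} ✓
  AO → possible child types {O, A} ✗
  BB → possible child types {B, AB} ✓
  BO → possible child types {O, A, B, AB} ✓
  OO → possible child types {O, A} ✗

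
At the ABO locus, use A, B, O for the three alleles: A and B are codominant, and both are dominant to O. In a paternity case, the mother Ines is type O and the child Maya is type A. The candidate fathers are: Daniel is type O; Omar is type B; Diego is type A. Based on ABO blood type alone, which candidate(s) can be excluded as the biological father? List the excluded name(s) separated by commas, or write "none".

A candidate is excluded only if no genotype consistent with his phenotype could produce a type A child with a type O mother.
Daniel (type O): no genotype consistent with that phenotype can produce a type-A child with a type-O mother.
Omar (type B): no genotype consistent with that phenotype can produce a type-A child with a type-O mother.

Daniel, Omar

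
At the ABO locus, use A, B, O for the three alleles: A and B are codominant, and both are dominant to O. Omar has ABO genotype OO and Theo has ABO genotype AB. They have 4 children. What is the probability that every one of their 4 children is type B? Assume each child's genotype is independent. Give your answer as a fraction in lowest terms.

1/16

ABO cross OO × AB → 1/2 A, 1/2 B.
So P(type B) = 1/2 per child.
All 4 independent: (1/2)^4 = 1/16.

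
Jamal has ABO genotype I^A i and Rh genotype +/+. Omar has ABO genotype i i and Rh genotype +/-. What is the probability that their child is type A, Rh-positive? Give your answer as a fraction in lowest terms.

ABO cross I^A i × i i → offspring phenotypes: 1/2 O, 1/2 A.
Rh cross +/+ × +/- → 1 Rh+.
Independent loci: P(type A, Rh-positive) = 1/2 × 1 = 1/2.

1/2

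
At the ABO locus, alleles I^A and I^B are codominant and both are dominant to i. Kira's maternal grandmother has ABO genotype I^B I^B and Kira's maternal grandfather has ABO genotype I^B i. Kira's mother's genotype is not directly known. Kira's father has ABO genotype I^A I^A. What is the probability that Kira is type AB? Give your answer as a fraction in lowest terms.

Kira's mother's ABO genotype from I^B I^B × I^B i: 1/2 I^B I^B, 1/2 I^B i.
Crossing each possibility with the father I^A I^A and summing P(type AB): 1/2·1 + 1/2·1/2 = 3/4.

3/4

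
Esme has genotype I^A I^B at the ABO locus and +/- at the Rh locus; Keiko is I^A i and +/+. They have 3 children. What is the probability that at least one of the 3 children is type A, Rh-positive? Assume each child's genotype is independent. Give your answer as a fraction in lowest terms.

ABO cross I^A I^B × I^A i → 1/2 A, 1/4 B, 1/4 AB.
Rh cross +/- × +/+ → 1 Rh+; so P(type A, Rh-positive) = 1/2 × 1 = 1/2 per child.
P(none) = (1/2)^3 = 1/8; P(at least one) = 1 − 1/8 = 7/8.

7/8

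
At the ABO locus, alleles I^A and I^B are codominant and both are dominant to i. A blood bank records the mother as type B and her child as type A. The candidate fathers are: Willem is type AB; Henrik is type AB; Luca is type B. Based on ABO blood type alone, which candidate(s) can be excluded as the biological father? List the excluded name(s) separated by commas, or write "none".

A candidate is excluded only if no genotype consistent with his phenotype could produce a type A child with a type B mother.
Luca (type B): no genotype consistent with that phenotype can produce a type-A child with a type-B mother.

Luca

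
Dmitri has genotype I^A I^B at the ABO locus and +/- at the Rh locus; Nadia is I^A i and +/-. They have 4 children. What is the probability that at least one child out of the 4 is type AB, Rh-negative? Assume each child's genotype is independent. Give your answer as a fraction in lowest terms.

ABO cross I^A I^B × I^A i → 1/2 A, 1/4 B, 1/4 AB.
Rh cross +/- × +/- → 3/4 Rh+, 1/4 Rh-; so P(type AB, Rh-negative) = 1/4 × 1/4 = 1/16 per child.
P(none) = (15/16)^4 = 50625/65536; P(at least one) = 1 − 50625/65536 = 14911/65536.

14911/65536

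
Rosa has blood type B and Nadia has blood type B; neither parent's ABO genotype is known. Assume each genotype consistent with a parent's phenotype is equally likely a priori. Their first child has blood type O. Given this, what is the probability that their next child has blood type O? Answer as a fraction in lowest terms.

1/4

Possible genotypes: Rosa ∈ {I^B I^B, I^B i}; Nadia ∈ {I^B I^B, I^B i}.
Weight each parental genotype pair by prior × P(type-O child):
  I^B i × I^B i: posterior weight 1; P(next child type O) = 1/4.
Weighted sum = 1/4.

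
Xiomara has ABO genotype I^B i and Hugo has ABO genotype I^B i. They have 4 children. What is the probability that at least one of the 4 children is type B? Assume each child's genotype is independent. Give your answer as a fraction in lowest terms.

ABO cross I^B i × I^B i → 1/4 O, 3/4 B.
So P(type B) = 3/4 per child.
P(none) = (1/4)^4 = 1/256; P(at least one) = 1 − 1/256 = 255/256.

255/256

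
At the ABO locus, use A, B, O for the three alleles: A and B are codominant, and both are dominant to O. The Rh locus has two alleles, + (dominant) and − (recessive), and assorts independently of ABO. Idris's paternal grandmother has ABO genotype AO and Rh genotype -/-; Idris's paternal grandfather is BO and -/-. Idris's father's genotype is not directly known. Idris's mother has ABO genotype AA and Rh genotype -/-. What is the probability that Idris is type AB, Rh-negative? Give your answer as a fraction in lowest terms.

1/4

Idris's father's ABO genotype from AO × BO: 1/4 AB, 1/4 AO, 1/4 BO, 1/4 OO.
Crossing each possibility with the mother AA and summing P(type AB): 1/4·1/2 + 1/4·0 + 1/4·1/2 + 1/4·0 = 1/4.
Similarly for Rh via the father's Rh distribution: P(Rh-) = 1.
Independent loci: 1/4 × 1 = 1/4.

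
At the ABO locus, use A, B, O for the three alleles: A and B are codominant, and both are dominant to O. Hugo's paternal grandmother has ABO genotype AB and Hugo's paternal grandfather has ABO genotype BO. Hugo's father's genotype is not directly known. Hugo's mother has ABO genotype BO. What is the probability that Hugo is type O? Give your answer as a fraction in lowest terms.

Hugo's father's ABO genotype from AB × BO: 1/4 AB, 1/4 AO, 1/4 BB, 1/4 BO.
Crossing each possibility with the mother BO and summing P(type O): 1/4·0 + 1/4·1/4 + 1/4·0 + 1/4·1/4 = 1/8.

1/8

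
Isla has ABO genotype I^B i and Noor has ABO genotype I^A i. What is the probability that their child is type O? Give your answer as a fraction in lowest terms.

1/4

ABO cross I^B i × I^A i → offspring phenotypes: 1/4 O, 1/4 A, 1/4 B, 1/4 AB.
So P(type O) = 1/4.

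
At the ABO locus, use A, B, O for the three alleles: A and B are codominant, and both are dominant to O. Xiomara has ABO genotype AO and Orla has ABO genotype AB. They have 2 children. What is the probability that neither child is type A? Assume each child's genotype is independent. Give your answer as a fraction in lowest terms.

ABO cross AO × AB → 1/2 A, 1/4 B, 1/4 AB.
So P(type A) = 1/2 per child.
P(not type A) = 1/2 for one child; (1/2)^2 = 1/4.

1/4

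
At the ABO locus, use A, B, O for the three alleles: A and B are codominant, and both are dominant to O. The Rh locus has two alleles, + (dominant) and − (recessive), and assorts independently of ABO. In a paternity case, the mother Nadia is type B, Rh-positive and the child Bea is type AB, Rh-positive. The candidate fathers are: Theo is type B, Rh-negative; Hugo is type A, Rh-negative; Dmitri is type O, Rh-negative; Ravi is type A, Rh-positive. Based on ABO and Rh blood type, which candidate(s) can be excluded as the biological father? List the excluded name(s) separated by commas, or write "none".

A candidate is excluded only if no genotype consistent with his phenotype could produce a type AB, Rh-positive child with a type B, Rh-positive mother.
Theo (type B, Rh-): no genotype consistent with that phenotype can produce a type-AB Rh+ child with a type-B mother.
Dmitri (type O, Rh-): no genotype consistent with that phenotype can produce a type-AB Rh+ child with a type-B mother.

Theo, Dmitri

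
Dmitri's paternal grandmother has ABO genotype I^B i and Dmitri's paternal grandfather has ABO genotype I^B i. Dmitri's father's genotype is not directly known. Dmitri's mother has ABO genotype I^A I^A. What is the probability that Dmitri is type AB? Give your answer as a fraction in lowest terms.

1/2

Dmitri's father's ABO genotype from I^B i × I^B i: 1/4 I^B I^B, 1/2 I^B i, 1/4 i i.
Crossing each possibility with the mother I^A I^A and summing P(type AB): 1/4·1 + 1/2·1/2 + 1/4·0 = 1/2.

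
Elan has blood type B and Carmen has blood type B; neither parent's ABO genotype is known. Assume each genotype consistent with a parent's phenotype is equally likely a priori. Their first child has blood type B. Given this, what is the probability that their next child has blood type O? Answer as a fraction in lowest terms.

1/20

Possible genotypes: Elan ∈ {BB, BO}; Carmen ∈ {BB, BO}.
Weight each parental genotype pair by prior × P(type-B child):
  BB × BB: posterior weight 4/15; P(next child type O) = 0.
  BB × BO: posterior weight 4/15; P(next child type O) = 0.
  BO × BB: posterior weight 4/15; P(next child type O) = 0.
  BO × BO: posterior weight 1/5; P(next child type O) = 1/4.
Weighted sum = 1/20.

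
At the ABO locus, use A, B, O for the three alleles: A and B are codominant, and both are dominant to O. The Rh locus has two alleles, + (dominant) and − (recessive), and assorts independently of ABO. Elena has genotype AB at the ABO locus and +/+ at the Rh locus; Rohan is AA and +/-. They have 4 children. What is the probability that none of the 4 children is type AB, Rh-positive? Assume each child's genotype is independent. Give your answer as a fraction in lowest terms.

ABO cross AB × AA → 1/2 A, 1/2 AB.
Rh cross +/+ × +/- → 1 Rh+; so P(type AB, Rh-positive) = 1/2 × 1 = 1/2 per child.
P(not type AB, Rh-positive) = 1/2 for one child; (1/2)^4 = 1/16.

1/16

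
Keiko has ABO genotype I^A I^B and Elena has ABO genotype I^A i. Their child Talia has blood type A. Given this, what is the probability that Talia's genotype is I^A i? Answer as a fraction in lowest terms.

Cross I^A I^B × I^A i → 1/4 I^A I^A, 1/4 I^A I^B, 1/4 I^A i, 1/4 I^B i.
Type-A genotypes among offspring: I^A I^A (1/4), I^A i (1/4); total 1/2.
P(I^A i | type A) = (1/4) / (1/2) = 1/2.

1/2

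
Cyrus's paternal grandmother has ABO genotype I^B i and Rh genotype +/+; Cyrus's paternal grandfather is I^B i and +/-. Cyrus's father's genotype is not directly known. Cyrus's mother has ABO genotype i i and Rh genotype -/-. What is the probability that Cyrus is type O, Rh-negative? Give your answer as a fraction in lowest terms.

1/8

Cyrus's father's ABO genotype from I^B i × I^B i: 1/4 I^B I^B, 1/2 I^B i, 1/4 i i.
Crossing each possibility with the mother i i and summing P(type O): 1/4·0 + 1/2·1/2 + 1/4·1 = 1/2.
Similarly for Rh via the father's Rh distribution: P(Rh-) = 1/4.
Independent loci: 1/2 × 1/4 = 1/8.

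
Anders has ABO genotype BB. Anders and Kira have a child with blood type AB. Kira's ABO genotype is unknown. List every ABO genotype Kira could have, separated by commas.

AA, AB, AO

For each candidate genotype of Kira, check whether crossing it with BB can produce every observed child phenotype.
  AA → possible child types {AB} ✓
  AB → possible child types {B, AB} ✓
  AO → possible child types {B, AB} ✓
  BB → possible child types {B} ✗
  BO → possible child types {B} ✗
  OO → possible child types {B} ✗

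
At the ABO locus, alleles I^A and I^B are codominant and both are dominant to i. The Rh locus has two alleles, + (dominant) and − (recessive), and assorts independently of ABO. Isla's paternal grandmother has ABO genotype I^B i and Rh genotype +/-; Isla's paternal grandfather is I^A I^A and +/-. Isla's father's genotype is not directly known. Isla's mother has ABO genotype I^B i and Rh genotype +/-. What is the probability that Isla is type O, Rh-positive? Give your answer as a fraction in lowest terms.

Isla's father's ABO genotype from I^B i × I^A I^A: 1/2 I^A I^B, 1/2 I^A i.
Crossing each possibility with the mother I^B i and summing P(type O): 1/2·0 + 1/2·1/4 = 1/8.
Similarly for Rh via the father's Rh distribution: P(Rh+) = 3/4.
Independent loci: 1/8 × 3/4 = 3/32.

3/32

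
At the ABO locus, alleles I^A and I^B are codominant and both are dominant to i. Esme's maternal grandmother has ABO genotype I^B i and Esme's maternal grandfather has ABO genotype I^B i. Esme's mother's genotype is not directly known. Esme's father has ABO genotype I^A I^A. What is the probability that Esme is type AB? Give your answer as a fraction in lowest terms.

Esme's mother's ABO genotype from I^B i × I^B i: 1/4 I^B I^B, 1/2 I^B i, 1/4 i i.
Crossing each possibility with the father I^A I^A and summing P(type AB): 1/4·1 + 1/2·1/2 + 1/4·0 = 1/2.

1/2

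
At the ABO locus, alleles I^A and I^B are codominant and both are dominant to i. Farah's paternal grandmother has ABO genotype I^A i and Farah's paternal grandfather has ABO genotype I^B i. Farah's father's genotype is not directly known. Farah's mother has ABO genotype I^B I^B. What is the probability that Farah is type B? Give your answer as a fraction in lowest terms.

3/4

Farah's father's ABO genotype from I^A i × I^B i: 1/4 I^A I^B, 1/4 I^A i, 1/4 I^B i, 1/4 i i.
Crossing each possibility with the mother I^B I^B and summing P(type B): 1/4·1/2 + 1/4·1/2 + 1/4·1 + 1/4·1 = 3/4.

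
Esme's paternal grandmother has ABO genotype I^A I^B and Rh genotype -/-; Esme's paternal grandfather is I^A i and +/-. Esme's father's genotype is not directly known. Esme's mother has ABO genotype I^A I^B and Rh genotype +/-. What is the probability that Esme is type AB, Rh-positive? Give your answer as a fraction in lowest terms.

15/64

Esme's father's ABO genotype from I^A I^B × I^A i: 1/4 I^A I^A, 1/4 I^A I^B, 1/4 I^A i, 1/4 I^B i.
Crossing each possibility with the mother I^A I^B and summing P(type AB): 1/4·1/2 + 1/4·1/2 + 1/4·1/4 + 1/4·1/4 = 3/8.
Similarly for Rh via the father's Rh distribution: P(Rh+) = 5/8.
Independent loci: 3/8 × 5/8 = 15/64.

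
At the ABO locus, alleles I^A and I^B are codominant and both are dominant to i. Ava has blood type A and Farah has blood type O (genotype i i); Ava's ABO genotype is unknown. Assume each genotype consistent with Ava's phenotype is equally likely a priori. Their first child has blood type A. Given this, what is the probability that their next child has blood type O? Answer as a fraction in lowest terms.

Possible genotypes: Ava ∈ {I^A I^A, I^A i}; Farah ∈ {i i}.
Weight each parental genotype pair by prior × P(type-A child):
  I^A I^A × i i: posterior weight 2/3; P(next child type O) = 0.
  I^A i × i i: posterior weight 1/3; P(next child type O) = 1/2.
Weighted sum = 1/6.

1/6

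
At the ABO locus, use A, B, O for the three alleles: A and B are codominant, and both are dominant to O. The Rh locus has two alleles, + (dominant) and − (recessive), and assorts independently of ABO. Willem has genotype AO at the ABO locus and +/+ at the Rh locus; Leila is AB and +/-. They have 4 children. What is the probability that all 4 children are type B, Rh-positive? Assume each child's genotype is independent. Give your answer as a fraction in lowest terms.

ABO cross AO × AB → 1/2 A, 1/4 B, 1/4 AB.
Rh cross +/+ × +/- → 1 Rh+; so P(type B, Rh-positive) = 1/4 × 1 = 1/4 per child.
All 4 independent: (1/4)^4 = 1/256.

1/256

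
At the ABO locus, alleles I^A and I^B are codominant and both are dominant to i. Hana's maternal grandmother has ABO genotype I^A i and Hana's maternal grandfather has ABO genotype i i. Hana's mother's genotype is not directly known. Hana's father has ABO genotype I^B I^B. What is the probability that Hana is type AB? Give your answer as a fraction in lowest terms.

Hana's mother's ABO genotype from I^A i × i i: 1/2 I^A i, 1/2 i i.
Crossing each possibility with the father I^B I^B and summing P(type AB): 1/2·1/2 + 1/2·0 = 1/4.

1/4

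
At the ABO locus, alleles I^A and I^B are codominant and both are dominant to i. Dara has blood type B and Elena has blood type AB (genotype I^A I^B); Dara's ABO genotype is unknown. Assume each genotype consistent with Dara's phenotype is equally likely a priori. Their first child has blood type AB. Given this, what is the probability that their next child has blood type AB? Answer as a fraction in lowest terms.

Possible genotypes: Dara ∈ {I^B I^B, I^B i}; Elena ∈ {I^A I^B}.
Weight each parental genotype pair by prior × P(type-AB child):
  I^B I^B × I^A I^B: posterior weight 2/3; P(next child type AB) = 1/2.
  I^B i × I^A I^B: posterior weight 1/3; P(next child type AB) = 1/4.
Weighted sum = 5/12.

5/12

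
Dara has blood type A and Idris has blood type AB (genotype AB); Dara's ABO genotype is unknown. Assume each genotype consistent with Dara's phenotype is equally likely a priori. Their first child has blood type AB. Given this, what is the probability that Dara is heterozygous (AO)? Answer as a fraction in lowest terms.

1/3

Possible genotypes: Dara ∈ {AA, AO}; Idris ∈ {AB}.
Weight each parental genotype pair by prior × P(type-AB child):
  AA × AB: posterior weight 2/3.
  AO × AB: posterior weight 1/3.
Sum the posterior weight over pairs where Dara is AO: 1/3.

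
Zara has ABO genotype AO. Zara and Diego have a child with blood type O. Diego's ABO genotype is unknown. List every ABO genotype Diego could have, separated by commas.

AO, BO, OO

For each candidate genotype of Diego, check whether crossing it with AO can produce every observed child phenotype.
  AA → possible child types {A} ✗
  AB → possible child types {A, B, AB} ✗
  AO → possible child types {O, A} ✓
  BB → possible child types {B, AB} ✗
  BO → possible child types {O, A, B, AB} ✓
  OO → possible child types {O, A} ✓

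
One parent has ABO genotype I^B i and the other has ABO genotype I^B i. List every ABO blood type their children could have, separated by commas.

Gametes from I^B i × I^B i give offspring ABO genotypes I^B I^B, I^B i, i i, i.e. phenotypes O, B.

O, B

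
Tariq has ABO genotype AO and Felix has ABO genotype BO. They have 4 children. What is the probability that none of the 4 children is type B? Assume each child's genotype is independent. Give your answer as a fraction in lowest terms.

81/256

ABO cross AO × BO → 1/4 O, 1/4 A, 1/4 B, 1/4 AB.
So P(type B) = 1/4 per child.
P(not type B) = 3/4 for one child; (3/4)^4 = 81/256.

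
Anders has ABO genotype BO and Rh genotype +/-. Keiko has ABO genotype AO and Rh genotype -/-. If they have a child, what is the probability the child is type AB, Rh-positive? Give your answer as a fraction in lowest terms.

ABO cross BO × AO → offspring phenotypes: 1/4 O, 1/4 A, 1/4 B, 1/4 AB.
Rh cross +/- × -/- → 1/2 Rh+, 1/2 Rh-.
Independent loci: P(type AB, Rh-positive) = 1/4 × 1/2 = 1/8.

1/8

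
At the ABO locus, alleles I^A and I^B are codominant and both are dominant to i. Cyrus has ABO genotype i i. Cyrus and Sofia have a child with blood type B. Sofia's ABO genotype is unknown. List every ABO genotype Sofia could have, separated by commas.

For each candidate genotype of Sofia, check whether crossing it with i i can produce every observed child phenotype.
  I^A I^A → possible child types {A} ✗
  I^A I^B → possible child types {A, B} ✓
  I^A i → possible child types {O, A} ✗
  I^B I^B → possible child types {B} ✓
  I^B i → possible child types {O, B} ✓
  i i → possible child types {O} ✗

I^A I^B, I^B I^B, I^B i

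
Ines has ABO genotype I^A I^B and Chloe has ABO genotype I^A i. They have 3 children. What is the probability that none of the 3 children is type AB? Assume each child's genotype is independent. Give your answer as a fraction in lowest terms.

27/64

ABO cross I^A I^B × I^A i → 1/2 A, 1/4 B, 1/4 AB.
So P(type AB) = 1/4 per child.
P(not type AB) = 3/4 for one child; (3/4)^3 = 27/64.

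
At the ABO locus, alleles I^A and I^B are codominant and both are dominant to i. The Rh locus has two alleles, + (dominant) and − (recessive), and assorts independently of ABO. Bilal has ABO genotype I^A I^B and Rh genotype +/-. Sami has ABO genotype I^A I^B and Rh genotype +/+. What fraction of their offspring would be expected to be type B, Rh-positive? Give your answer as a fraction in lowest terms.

ABO cross I^A I^B × I^A I^B → offspring phenotypes: 1/4 A, 1/4 B, 1/2 AB.
Rh cross +/- × +/+ → 1 Rh+.
Independent loci: P(type B, Rh-positive) = 1/4 × 1 = 1/4.

1/4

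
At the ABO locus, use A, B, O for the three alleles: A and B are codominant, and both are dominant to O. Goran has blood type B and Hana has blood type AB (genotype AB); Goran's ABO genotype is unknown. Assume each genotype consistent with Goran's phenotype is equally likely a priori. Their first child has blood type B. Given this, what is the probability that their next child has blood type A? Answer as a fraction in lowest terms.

Possible genotypes: Goran ∈ {BB, BO}; Hana ∈ {AB}.
Weight each parental genotype pair by prior × P(type-B child):
  BB × AB: posterior weight 1/2; P(next child type A) = 0.
  BO × AB: posterior weight 1/2; P(next child type A) = 1/4.
Weighted sum = 1/8.

1/8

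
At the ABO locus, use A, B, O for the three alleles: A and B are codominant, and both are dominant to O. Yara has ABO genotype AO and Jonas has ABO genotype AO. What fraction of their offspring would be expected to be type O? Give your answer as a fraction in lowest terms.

1/4

ABO cross AO × AO → offspring phenotypes: 1/4 O, 3/4 A.
So P(type O) = 1/4.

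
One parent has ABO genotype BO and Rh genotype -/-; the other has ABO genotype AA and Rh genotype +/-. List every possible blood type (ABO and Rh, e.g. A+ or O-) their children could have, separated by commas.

Gametes from BO × AA give offspring ABO genotypes AB, AO, i.e. phenotypes A, AB.
Rh cross -/- × +/- → phenotypes Rh+, Rh-.
Combining independently: A+, A-, AB+, AB-.

A+, A-, AB+, AB-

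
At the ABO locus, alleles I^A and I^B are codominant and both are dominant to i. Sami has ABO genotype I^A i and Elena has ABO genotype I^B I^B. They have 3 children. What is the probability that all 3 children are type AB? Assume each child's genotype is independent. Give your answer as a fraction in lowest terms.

ABO cross I^A i × I^B I^B → 1/2 B, 1/2 AB.
So P(type AB) = 1/2 per child.
All 3 independent: (1/2)^3 = 1/8.

1/8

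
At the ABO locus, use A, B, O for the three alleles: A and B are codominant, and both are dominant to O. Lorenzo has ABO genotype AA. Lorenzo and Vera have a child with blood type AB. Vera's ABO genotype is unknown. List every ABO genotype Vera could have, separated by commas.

AB, BB, BO

For each candidate genotype of Vera, check whether crossing it with AA can produce every observed child phenotype.
  AA → possible child types {A} ✗
  AB → possible child types {A, AB} ✓
  AO → possible child types {A} ✗
  BB → possible child types {AB} ✓
  BO → possible child types {A, AB} ✓
  OO → possible child types {A} ✗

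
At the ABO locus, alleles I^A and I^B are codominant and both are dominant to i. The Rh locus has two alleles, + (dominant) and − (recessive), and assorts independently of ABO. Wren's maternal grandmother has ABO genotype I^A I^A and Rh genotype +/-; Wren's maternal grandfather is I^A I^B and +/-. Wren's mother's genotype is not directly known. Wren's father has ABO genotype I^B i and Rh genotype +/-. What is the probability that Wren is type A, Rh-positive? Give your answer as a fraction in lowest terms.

9/32

Wren's mother's ABO genotype from I^A I^A × I^A I^B: 1/2 I^A I^A, 1/2 I^A I^B.
Crossing each possibility with the father I^B i and summing P(type A): 1/2·1/2 + 1/2·1/4 = 3/8.
Similarly for Rh via the mother's Rh distribution: P(Rh+) = 3/4.
Independent loci: 3/8 × 3/4 = 9/32.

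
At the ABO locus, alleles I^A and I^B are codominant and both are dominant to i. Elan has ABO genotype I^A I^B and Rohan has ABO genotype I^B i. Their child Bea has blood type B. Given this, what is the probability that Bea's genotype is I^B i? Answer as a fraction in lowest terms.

Cross I^A I^B × I^B i → 1/4 I^A I^B, 1/4 I^A i, 1/4 I^B I^B, 1/4 I^B i.
Type-B genotypes among offspring: I^B I^B (1/4), I^B i (1/4); total 1/2.
P(I^B i | type B) = (1/4) / (1/2) = 1/2.

1/2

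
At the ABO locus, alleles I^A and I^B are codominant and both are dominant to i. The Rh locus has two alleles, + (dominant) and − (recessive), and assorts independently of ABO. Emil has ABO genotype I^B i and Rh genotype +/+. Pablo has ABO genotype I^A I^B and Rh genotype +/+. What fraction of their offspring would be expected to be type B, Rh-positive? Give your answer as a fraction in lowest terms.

ABO cross I^B i × I^A I^B → offspring phenotypes: 1/4 A, 1/2 B, 1/4 AB.
Rh cross +/+ × +/+ → 1 Rh+.
Independent loci: P(type B, Rh-positive) = 1/2 × 1 = 1/2.

1/2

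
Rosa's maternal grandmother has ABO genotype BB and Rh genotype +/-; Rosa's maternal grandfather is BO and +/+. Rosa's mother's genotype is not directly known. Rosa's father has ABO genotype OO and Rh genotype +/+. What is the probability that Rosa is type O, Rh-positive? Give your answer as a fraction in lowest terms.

1/4

Rosa's mother's ABO genotype from BB × BO: 1/2 BB, 1/2 BO.
Crossing each possibility with the father OO and summing P(type O): 1/2·0 + 1/2·1/2 = 1/4.
Similarly for Rh via the mother's Rh distribution: P(Rh+) = 1.
Independent loci: 1/4 × 1 = 1/4.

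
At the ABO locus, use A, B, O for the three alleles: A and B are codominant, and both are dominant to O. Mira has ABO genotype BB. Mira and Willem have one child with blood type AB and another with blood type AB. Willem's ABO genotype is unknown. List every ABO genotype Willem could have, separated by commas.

For each candidate genotype of Willem, check whether crossing it with BB can produce every observed child phenotype.
  AA → possible child types {AB} ✓
  AB → possible child types {B, AB} ✓
  AO → possible child types {B, AB} ✓
  BB → possible child types {B} ✗
  BO → possible child types {B} ✗
  OO → possible child types {B} ✗

AA, AB, AO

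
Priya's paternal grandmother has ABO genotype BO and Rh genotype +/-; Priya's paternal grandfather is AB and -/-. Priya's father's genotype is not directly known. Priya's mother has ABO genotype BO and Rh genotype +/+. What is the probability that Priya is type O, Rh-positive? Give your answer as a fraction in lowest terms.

1/8

Priya's father's ABO genotype from BO × AB: 1/4 AB, 1/4 AO, 1/4 BB, 1/4 BO.
Crossing each possibility with the mother BO and summing P(type O): 1/4·0 + 1/4·1/4 + 1/4·0 + 1/4·1/4 = 1/8.
Similarly for Rh via the father's Rh distribution: P(Rh+) = 1.
Independent loci: 1/8 × 1 = 1/8.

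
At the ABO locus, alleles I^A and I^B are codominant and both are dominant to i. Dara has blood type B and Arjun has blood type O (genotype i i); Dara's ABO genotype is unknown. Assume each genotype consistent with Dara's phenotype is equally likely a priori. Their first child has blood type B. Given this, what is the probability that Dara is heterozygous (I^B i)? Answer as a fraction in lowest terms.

Possible genotypes: Dara ∈ {I^B I^B, I^B i}; Arjun ∈ {i i}.
Weight each parental genotype pair by prior × P(type-B child):
  I^B I^B × i i: posterior weight 2/3.
  I^B i × i i: posterior weight 1/3.
Sum the posterior weight over pairs where Dara is I^B i: 1/3.

1/3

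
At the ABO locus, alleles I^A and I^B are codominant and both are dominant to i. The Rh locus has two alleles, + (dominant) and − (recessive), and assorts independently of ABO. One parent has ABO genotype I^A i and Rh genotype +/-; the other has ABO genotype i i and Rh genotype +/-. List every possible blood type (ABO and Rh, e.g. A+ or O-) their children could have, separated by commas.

O+, O-, A+, A-

Gametes from I^A i × i i give offspring ABO genotypes I^A i, i i, i.e. phenotypes O, A.
Rh cross +/- × +/- → phenotypes Rh+, Rh-.
Combining independently: O+, O-, A+, A-.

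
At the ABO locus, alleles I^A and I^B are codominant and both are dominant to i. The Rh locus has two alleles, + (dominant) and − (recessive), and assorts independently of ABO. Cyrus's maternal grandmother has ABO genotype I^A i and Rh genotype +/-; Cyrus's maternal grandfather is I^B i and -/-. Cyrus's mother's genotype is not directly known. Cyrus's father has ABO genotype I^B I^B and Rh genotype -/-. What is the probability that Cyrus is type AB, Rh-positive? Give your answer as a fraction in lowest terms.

1/16

Cyrus's mother's ABO genotype from I^A i × I^B i: 1/4 I^A I^B, 1/4 I^A i, 1/4 I^B i, 1/4 i i.
Crossing each possibility with the father I^B I^B and summing P(type AB): 1/4·1/2 + 1/4·1/2 + 1/4·0 + 1/4·0 = 1/4.
Similarly for Rh via the mother's Rh distribution: P(Rh+) = 1/4.
Independent loci: 1/4 × 1/4 = 1/16.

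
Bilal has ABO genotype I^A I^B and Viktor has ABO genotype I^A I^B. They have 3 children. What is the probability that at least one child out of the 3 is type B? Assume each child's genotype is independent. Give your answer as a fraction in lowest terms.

37/64

ABO cross I^A I^B × I^A I^B → 1/4 A, 1/4 B, 1/2 AB.
So P(type B) = 1/4 per child.
P(none) = (3/4)^3 = 27/64; P(at least one) = 1 − 27/64 = 37/64.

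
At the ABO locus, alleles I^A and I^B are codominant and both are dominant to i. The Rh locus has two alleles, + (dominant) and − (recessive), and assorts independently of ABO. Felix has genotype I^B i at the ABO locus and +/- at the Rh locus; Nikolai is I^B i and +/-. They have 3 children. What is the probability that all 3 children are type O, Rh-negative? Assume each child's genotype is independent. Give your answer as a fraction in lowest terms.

ABO cross I^B i × I^B i → 1/4 O, 3/4 B.
Rh cross +/- × +/- → 3/4 Rh+, 1/4 Rh-; so P(type O, Rh-negative) = 1/4 × 1/4 = 1/16 per child.
All 3 independent: (1/16)^3 = 1/4096.

1/4096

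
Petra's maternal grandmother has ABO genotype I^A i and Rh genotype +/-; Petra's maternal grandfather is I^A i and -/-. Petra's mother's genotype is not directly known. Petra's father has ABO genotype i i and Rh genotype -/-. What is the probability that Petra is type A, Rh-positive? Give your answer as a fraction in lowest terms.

Petra's mother's ABO genotype from I^A i × I^A i: 1/4 I^A I^A, 1/2 I^A i, 1/4 i i.
Crossing each possibility with the father i i and summing P(type A): 1/4·1 + 1/2·1/2 + 1/4·0 = 1/2.
Similarly for Rh via the mother's Rh distribution: P(Rh+) = 1/4.
Independent loci: 1/2 × 1/4 = 1/8.

1/8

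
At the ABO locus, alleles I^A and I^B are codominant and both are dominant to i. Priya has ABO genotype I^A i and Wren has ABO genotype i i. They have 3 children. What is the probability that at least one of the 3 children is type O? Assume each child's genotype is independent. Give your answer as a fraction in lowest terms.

7/8

ABO cross I^A i × i i → 1/2 O, 1/2 A.
So P(type O) = 1/2 per child.
P(none) = (1/2)^3 = 1/8; P(at least one) = 1 − 1/8 = 7/8.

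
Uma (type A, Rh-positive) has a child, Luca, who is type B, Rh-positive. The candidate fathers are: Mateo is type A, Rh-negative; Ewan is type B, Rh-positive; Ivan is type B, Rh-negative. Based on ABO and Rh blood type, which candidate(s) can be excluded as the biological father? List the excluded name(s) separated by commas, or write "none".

A candidate is excluded only if no genotype consistent with his phenotype could produce a type B, Rh-positive child with a type A, Rh-positive mother.
Mateo (type A, Rh-): no genotype consistent with that phenotype can produce a type-B Rh+ child with a type-A mother.

Mateo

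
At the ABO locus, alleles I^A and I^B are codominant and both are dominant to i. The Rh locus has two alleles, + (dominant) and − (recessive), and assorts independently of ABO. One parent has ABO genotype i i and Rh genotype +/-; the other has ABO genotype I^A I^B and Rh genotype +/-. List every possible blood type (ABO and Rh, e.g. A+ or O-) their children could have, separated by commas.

Gametes from i i × I^A I^B give offspring ABO genotypes I^A i, I^B i, i.e. phenotypes A, B.
Rh cross +/- × +/- → phenotypes Rh+, Rh-.
Combining independently: A+, A-, B+, B-.

A+, A-, B+, B-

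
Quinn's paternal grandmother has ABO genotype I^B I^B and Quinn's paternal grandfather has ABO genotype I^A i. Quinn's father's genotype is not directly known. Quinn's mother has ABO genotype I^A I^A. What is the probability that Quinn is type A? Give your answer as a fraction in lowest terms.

Quinn's father's ABO genotype from I^B I^B × I^A i: 1/2 I^A I^B, 1/2 I^B i.
Crossing each possibility with the mother I^A I^A and summing P(type A): 1/2·1/2 + 1/2·1/2 = 1/2.

1/2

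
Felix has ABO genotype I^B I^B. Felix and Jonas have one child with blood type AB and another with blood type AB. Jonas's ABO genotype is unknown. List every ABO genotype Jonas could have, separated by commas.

I^A I^A, I^A I^B, I^A i

For each candidate genotype of Jonas, check whether crossing it with I^B I^B can produce every observed child phenotype.
  I^A I^A → possible child types {AB} ✓
  I^A I^B → possible child types {B, AB} ✓
  I^A i → possible child types {B, AB} ✓
  I^B I^B → possible child types {B} ✗
  I^B i → possible child types {B} ✗
  i i → possible child types {B} ✗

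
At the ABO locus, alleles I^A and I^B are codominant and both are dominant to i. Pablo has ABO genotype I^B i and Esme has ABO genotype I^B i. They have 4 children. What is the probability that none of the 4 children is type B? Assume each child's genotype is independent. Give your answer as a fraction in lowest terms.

1/256

ABO cross I^B i × I^B i → 1/4 O, 3/4 B.
So P(type B) = 3/4 per child.
P(not type B) = 1/4 for one child; (1/4)^4 = 1/256.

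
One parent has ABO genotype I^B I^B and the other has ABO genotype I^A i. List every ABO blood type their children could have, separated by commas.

Gametes from I^B I^B × I^A i give offspring ABO genotypes I^A I^B, I^B i, i.e. phenotypes B, AB.

B, AB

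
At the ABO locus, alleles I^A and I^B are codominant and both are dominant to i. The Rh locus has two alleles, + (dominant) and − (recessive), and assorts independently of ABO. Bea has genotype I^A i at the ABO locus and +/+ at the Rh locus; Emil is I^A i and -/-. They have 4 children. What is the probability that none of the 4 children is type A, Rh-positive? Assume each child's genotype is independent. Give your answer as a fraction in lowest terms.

ABO cross I^A i × I^A i → 1/4 O, 3/4 A.
Rh cross +/+ × -/- → 1 Rh+; so P(type A, Rh-positive) = 3/4 × 1 = 3/4 per child.
P(not type A, Rh-positive) = 1/4 for one child; (1/4)^4 = 1/256.

1/256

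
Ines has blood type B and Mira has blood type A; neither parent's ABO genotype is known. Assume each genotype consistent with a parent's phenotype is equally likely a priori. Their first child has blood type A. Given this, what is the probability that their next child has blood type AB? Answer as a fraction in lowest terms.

Possible genotypes: Ines ∈ {I^B I^B, I^B i}; Mira ∈ {I^A I^A, I^A i}.
Weight each parental genotype pair by prior × P(type-A child):
  I^B i × I^A I^A: posterior weight 2/3; P(next child type AB) = 1/2.
  I^B i × I^A i: posterior weight 1/3; P(next child type AB) = 1/4.
Weighted sum = 5/12.

5/12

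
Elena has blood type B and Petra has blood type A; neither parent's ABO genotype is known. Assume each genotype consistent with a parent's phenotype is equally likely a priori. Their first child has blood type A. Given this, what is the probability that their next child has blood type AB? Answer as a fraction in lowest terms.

Possible genotypes: Elena ∈ {I^B I^B, I^B i}; Petra ∈ {I^A I^A, I^A i}.
Weight each parental genotype pair by prior × P(type-A child):
  I^B i × I^A I^A: posterior weight 2/3; P(next child type AB) = 1/2.
  I^B i × I^A i: posterior weight 1/3; P(next child type AB) = 1/4.
Weighted sum = 5/12.

5/12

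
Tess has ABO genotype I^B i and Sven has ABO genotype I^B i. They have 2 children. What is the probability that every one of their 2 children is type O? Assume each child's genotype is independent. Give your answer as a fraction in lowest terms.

1/16

ABO cross I^B i × I^B i → 1/4 O, 3/4 B.
So P(type O) = 1/4 per child.
All 2 independent: (1/4)^2 = 1/16.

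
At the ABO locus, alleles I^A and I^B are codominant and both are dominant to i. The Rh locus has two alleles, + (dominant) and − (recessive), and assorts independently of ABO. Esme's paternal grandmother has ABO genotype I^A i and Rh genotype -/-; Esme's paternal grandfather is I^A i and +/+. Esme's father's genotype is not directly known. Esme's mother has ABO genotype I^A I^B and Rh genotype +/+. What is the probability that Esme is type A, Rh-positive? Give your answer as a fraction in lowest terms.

Esme's father's ABO genotype from I^A i × I^A i: 1/4 I^A I^A, 1/2 I^A i, 1/4 i i.
Crossing each possibility with the mother I^A I^B and summing P(type A): 1/4·1/2 + 1/2·1/2 + 1/4·1/2 = 1/2.
Similarly for Rh via the father's Rh distribution: P(Rh+) = 1.
Independent loci: 1/2 × 1 = 1/2.

1/2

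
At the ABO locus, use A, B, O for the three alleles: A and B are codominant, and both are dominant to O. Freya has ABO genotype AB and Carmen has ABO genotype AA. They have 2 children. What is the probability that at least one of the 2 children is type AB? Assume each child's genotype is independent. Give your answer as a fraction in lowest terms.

ABO cross AB × AA → 1/2 A, 1/2 AB.
So P(type AB) = 1/2 per child.
P(none) = (1/2)^2 = 1/4; P(at least one) = 1 − 1/4 = 3/4.

3/4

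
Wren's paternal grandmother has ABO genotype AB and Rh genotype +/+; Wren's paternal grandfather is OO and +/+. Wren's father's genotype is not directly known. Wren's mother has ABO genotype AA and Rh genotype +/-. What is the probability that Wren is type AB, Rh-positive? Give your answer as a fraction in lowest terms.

1/4

Wren's father's ABO genotype from AB × OO: 1/2 AO, 1/2 BO.
Crossing each possibility with the mother AA and summing P(type AB): 1/2·0 + 1/2·1/2 = 1/4.
Similarly for Rh via the father's Rh distribution: P(Rh+) = 1.
Independent loci: 1/4 × 1 = 1/4.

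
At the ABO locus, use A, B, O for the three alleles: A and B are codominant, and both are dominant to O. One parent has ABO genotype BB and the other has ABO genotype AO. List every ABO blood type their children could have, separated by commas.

Gametes from BB × AO give offspring ABO genotypes AB, BO, i.e. phenotypes B, AB.

B, AB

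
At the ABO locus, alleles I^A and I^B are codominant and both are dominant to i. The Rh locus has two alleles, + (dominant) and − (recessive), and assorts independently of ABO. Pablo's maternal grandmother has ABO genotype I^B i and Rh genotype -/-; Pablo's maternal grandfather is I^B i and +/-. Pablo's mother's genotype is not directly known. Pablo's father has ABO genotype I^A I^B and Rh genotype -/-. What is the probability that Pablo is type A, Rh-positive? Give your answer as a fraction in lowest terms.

Pablo's mother's ABO genotype from I^B i × I^B i: 1/4 I^B I^B, 1/2 I^B i, 1/4 i i.
Crossing each possibility with the father I^A I^B and summing P(type A): 1/4·0 + 1/2·1/4 + 1/4·1/2 = 1/4.
Similarly for Rh via the mother's Rh distribution: P(Rh+) = 1/4.
Independent loci: 1/4 × 1/4 = 1/16.

1/16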